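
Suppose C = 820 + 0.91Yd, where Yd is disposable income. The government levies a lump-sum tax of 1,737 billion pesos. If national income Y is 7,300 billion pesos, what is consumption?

C = 5882.33

Yd = Y − T = 7300 − 1737 = 5563
C = 820 + 0.91(5563) = 820 + 5062.33 = 5882.33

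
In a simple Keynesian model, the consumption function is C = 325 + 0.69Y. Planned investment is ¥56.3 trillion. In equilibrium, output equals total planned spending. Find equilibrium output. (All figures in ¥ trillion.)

Y = 1230

Y = C + I = 325 + 0.69Y + 56.3
Y − 0.69Y = 381.3
0.31Y = 381.3, so Y = 381.3/0.31 = 1230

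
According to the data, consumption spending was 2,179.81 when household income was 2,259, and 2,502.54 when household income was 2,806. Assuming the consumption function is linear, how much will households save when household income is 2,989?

MPC = (2502.54 − 2179.81)/(2806 − 2259) = 322.73/547 = 0.59
a = 2179.81 − 0.59(2259) = 2179.81 − 1332.81 = 847
C = 847 + 0.59(2989) = 2610.51
S = 2989 − 2610.51 = 378.49

S = 378.49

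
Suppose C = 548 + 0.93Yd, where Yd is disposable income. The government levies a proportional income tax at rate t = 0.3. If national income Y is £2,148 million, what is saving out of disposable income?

Yd = (1 − 0.3)(2148) = 0.7(2148) = 1503.6
C = 548 + 0.93(1503.6) = 548 + 1398.348 = 1946.348
S = Yd − C = 1503.6 − 1946.348 = -442.748

S = -442.748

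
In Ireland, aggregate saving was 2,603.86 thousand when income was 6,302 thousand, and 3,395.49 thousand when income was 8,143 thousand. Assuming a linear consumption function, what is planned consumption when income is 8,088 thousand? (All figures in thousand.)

MPS = ΔS/ΔY = (3395.49 − 2603.86)/(8143 − 6302) = 791.63/1841 = 0.43
MPC = 1 − MPS = 0.57
Autonomous saving = 2603.86 − 0.43(6302) = -106, so a = 106
C = 106 + 0.57(8088) = 106 + 4610.16 = 4716.16

C = 4716.16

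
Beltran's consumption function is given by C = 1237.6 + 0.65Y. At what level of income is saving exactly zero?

At break-even, C = Y: 1237.6 + 0.65Y = Y
0.35Y = 1237.6, so Y = 1237.6/0.35 = 3536

Y = 3536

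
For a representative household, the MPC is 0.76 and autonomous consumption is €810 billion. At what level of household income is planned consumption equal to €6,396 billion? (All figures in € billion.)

810 + 0.76Y = 6396
0.76Y = 5586, so Y = 5586/0.76 = 7350

Y = 7350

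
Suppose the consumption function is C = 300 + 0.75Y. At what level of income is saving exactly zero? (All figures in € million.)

At break-even, C = Y: 300 + 0.75Y = Y
0.25Y = 300, so Y = 300/0.25 = 1200

Y = 1200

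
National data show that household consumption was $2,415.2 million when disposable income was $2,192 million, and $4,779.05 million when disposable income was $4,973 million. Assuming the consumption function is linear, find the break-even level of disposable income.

MPC = (4779.05 − 2415.2)/(4973 − 2192) = 2363.85/2781 = 0.85
a = 2415.2 − 0.85(2192) = 2415.2 − 1863.2 = 552
Break-even: Y = a/(1−MPC) = 552/0.15 = 3680

Y = 3680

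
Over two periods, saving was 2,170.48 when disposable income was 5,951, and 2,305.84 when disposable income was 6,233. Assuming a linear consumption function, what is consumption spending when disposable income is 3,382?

C = 2444.64

MPS = ΔS/ΔY = (2305.84 − 2170.48)/(6233 − 5951) = 135.36/282 = 0.48
MPC = 1 − MPS = 0.52
Autonomous saving = 2170.48 − 0.48(5951) = -686, so a = 686
C = 686 + 0.52(3382) = 686 + 1758.64 = 2444.64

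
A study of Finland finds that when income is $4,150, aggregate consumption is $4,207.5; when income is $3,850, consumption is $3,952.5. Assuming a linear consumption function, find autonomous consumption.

a = 680

MPC = ΔC/ΔY = (4207.5 − 3952.5)/(4150 − 3850) = 255/300 = 0.85
a = C − MPC·Y = 3952.5 − 0.85(3850) = 3952.5 − 3272.5 = 680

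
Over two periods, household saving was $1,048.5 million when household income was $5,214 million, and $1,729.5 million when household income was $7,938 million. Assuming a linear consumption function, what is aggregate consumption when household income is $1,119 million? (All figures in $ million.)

C = 1094.25

MPS = ΔS/ΔY = (1729.5 − 1048.5)/(7938 − 5214) = 681/2724 = 0.25
MPC = 1 − MPS = 0.75
Autonomous saving = 1048.5 − 0.25(5214) = -255, so a = 255
C = 255 + 0.75(1119) = 255 + 839.25 = 1094.25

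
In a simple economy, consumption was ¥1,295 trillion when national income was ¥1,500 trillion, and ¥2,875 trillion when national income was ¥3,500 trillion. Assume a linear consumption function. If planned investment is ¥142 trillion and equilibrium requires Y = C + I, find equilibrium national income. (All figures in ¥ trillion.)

MPC = (2875 − 1295)/(3500 − 1500) = 1580/2000 = 0.79
a = 1295 − 0.79(1500) = 110
Equilibrium: Y = 110 + 0.79Y + 142
0.21Y = 252, so Y = 252/0.21 = 1200

Y = 1200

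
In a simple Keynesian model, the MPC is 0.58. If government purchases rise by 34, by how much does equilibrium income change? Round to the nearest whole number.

The multiplier is 1/(1 − MPC) = 1/0.42.
ΔY = 34/0.42 = 80.95 ≈ 81

ΔY ≈ 81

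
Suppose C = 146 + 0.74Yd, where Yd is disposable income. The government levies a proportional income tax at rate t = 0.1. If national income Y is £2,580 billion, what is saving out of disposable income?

S = 457.72

Yd = (1 − 0.1)(2580) = 0.9(2580) = 2322
C = 146 + 0.74(2322) = 146 + 1718.28 = 1864.28
S = Yd − C = 2322 − 1864.28 = 457.72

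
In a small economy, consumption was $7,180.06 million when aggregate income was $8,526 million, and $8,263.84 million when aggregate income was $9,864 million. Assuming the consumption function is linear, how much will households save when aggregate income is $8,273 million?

MPC = (8263.84 − 7180.06)/(9864 − 8526) = 1083.78/1338 = 0.81
a = 7180.06 − 0.81(8526) = 7180.06 − 6906.06 = 274
C = 274 + 0.81(8273) = 6975.13
S = 8273 − 6975.13 = 1297.87

S = 1297.87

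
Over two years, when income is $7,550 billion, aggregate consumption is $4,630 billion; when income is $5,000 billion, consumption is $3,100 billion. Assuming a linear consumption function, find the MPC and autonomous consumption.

MPC = 0.6; a = 100

MPC = ΔC/ΔY = (4630 − 3100)/(7550 − 5000) = 1530/2550 = 0.6
a = C − MPC·Y = 3100 − 0.6(5000) = 3100 − 3000 = 100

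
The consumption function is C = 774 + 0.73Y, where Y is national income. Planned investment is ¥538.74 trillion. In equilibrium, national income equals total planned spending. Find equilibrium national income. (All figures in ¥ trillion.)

Y = C + I = 774 + 0.73Y + 538.74
Y − 0.73Y = 1312.74
0.27Y = 1312.74, so Y = 1312.74/0.27 = 4862

Y = 4862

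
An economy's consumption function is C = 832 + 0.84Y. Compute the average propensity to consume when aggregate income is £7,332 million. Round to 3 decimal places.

C = 832 + 0.84(7332) = 6990.88
APC = C/Y = 6990.88/7332 = 0.953

APC = 0.953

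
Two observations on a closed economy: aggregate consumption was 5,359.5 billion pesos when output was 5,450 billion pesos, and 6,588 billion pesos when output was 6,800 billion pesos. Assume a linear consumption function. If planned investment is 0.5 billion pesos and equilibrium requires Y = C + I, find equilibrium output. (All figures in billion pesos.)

MPC = (6588 − 5359.5)/(6800 − 5450) = 1228.5/1350 = 0.91
a = 5359.5 − 0.91(5450) = 400
Equilibrium: Y = 400 + 0.91Y + 0.5
0.09Y = 400.5, so Y = 400.5/0.09 = 4450

Y = 4450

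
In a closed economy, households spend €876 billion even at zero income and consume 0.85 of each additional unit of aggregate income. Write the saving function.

S = Y − C = Y − (876 + 0.85Y) = -876 + (1 − 0.85)Y

S = -876 + 0.15Y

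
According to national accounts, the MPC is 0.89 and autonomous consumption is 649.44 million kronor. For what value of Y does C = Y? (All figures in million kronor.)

Y = 5904

At break-even, C = Y: 649.44 + 0.89Y = Y
0.11Y = 649.44, so Y = 649.44/0.11 = 5904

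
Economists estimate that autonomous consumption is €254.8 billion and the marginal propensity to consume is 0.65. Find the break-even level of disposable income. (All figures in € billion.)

Y = 728

At break-even, C = Y: 254.8 + 0.65Y = Y
0.35Y = 254.8, so Y = 254.8/0.35 = 728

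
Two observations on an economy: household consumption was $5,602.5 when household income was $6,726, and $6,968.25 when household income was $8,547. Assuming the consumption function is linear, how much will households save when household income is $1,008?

MPC = (6968.25 − 5602.5)/(8547 − 6726) = 1365.75/1821 = 0.75
a = 5602.5 − 0.75(6726) = 5602.5 − 5044.5 = 558
C = 558 + 0.75(1008) = 1314
S = 1008 − 1314 = -306

S = -306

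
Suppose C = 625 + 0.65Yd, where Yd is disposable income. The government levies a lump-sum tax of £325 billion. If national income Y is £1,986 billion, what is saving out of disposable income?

S = -43.65

Yd = Y − T = 1986 − 325 = 1661
C = 625 + 0.65(1661) = 625 + 1079.65 = 1704.65
S = Yd − C = 1661 − 1704.65 = -43.65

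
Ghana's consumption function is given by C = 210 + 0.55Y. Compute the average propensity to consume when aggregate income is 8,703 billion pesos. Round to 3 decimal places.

APC = 0.574

C = 210 + 0.55(8703) = 4996.65
APC = C/Y = 4996.65/8703 = 0.574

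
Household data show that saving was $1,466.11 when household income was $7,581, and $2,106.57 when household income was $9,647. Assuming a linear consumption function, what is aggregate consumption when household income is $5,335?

C = 4565.15

MPS = ΔS/ΔY = (2106.57 − 1466.11)/(9647 − 7581) = 640.46/2066 = 0.31
MPC = 1 − MPS = 0.69
Autonomous saving = 1466.11 − 0.31(7581) = -884, so a = 884
C = 884 + 0.69(5335) = 884 + 3681.15 = 4565.15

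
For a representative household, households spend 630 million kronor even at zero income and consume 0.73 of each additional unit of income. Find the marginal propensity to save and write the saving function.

MPS = 0.27; S = -630 + 0.27Y

MPS = 1 − MPC = 1 − 0.73 = 0.27
S = Y − C = -630 + 0.27Y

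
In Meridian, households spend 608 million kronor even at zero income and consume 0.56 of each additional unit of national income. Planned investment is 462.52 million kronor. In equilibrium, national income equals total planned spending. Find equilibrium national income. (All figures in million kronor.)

Y = C + I = 608 + 0.56Y + 462.52
Y − 0.56Y = 1070.52
0.44Y = 1070.52, so Y = 1070.52/0.44 = 2433

Y = 2433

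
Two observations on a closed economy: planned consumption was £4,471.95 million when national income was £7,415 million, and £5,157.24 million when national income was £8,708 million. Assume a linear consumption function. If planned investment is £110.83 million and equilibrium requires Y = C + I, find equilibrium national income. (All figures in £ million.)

Y = 1389

MPC = (5157.24 − 4471.95)/(8708 − 7415) = 685.29/1293 = 0.53
a = 4471.95 − 0.53(7415) = 542
Equilibrium: Y = 542 + 0.53Y + 110.83
0.47Y = 652.83, so Y = 652.83/0.47 = 1389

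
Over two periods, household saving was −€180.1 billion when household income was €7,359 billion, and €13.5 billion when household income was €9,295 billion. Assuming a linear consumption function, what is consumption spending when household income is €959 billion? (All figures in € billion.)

MPS = ΔS/ΔY = (13.5 − (-180.1))/(9295 − 7359) = 193.6/1936 = 0.1
MPC = 1 − MPS = 0.9
Autonomous saving = -180.1 − 0.1(7359) = -916, so a = 916
C = 916 + 0.9(959) = 916 + 863.1 = 1779.1

C = 1779.1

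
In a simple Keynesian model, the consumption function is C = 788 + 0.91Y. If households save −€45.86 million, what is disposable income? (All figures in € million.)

Y = 8246

S = Y − C = -788 + 0.09Y
-788 + 0.09Y = -45.86, so 0.09Y = 742.14 and Y = 8246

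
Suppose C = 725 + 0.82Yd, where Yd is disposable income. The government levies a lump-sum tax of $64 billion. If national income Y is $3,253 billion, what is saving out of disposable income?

S = -150.98

Yd = Y − T = 3253 − 64 = 3189
C = 725 + 0.82(3189) = 725 + 2614.98 = 3339.98
S = Yd − C = 3189 − 3339.98 = -150.98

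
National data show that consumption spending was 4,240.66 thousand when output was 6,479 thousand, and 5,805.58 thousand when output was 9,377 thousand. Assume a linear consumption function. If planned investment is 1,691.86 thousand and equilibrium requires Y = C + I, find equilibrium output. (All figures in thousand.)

Y = 5291

MPC = (5805.58 − 4240.66)/(9377 − 6479) = 1564.92/2898 = 0.54
a = 4240.66 − 0.54(6479) = 742
Equilibrium: Y = 742 + 0.54Y + 1691.86
0.46Y = 2433.86, so Y = 2433.86/0.46 = 5291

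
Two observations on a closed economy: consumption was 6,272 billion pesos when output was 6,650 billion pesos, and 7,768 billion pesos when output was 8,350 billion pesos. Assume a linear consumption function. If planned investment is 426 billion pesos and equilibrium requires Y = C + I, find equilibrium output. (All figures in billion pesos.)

MPC = (7768 − 6272)/(8350 − 6650) = 1496/1700 = 0.88
a = 6272 − 0.88(6650) = 420
Equilibrium: Y = 420 + 0.88Y + 426
0.12Y = 846, so Y = 846/0.12 = 7050

Y = 7050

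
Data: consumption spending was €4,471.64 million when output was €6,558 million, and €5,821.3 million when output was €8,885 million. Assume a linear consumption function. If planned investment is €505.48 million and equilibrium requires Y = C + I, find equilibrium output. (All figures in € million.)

Y = 2794

MPC = (5821.3 − 4471.64)/(8885 − 6558) = 1349.66/2327 = 0.58
a = 4471.64 − 0.58(6558) = 668
Equilibrium: Y = 668 + 0.58Y + 505.48
0.42Y = 1173.48, so Y = 1173.48/0.42 = 2794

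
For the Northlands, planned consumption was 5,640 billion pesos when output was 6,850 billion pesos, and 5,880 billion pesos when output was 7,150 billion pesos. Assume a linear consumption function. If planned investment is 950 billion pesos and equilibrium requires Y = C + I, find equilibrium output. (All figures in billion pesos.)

Y = 5550

MPC = (5880 − 5640)/(7150 − 6850) = 240/300 = 0.8
a = 5640 − 0.8(6850) = 160
Equilibrium: Y = 160 + 0.8Y + 950
0.2Y = 1110, so Y = 1110/0.2 = 5550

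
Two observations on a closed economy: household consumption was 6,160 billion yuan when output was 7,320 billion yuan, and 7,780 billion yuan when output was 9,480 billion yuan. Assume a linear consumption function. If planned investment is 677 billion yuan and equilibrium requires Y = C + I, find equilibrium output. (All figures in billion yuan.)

Y = 5388

MPC = (7780 − 6160)/(9480 − 7320) = 1620/2160 = 0.75
a = 6160 − 0.75(7320) = 670
Equilibrium: Y = 670 + 0.75Y + 677
0.25Y = 1347, so Y = 1347/0.25 = 5388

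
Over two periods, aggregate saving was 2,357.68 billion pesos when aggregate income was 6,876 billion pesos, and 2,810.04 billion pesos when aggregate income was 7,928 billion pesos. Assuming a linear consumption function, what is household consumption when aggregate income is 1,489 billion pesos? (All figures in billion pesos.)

MPS = ΔS/ΔY = (2810.04 − 2357.68)/(7928 − 6876) = 452.36/1052 = 0.43
MPC = 1 − MPS = 0.57
Autonomous saving = 2357.68 − 0.43(6876) = -599, so a = 599
C = 599 + 0.57(1489) = 599 + 848.73 = 1447.73

C = 1447.73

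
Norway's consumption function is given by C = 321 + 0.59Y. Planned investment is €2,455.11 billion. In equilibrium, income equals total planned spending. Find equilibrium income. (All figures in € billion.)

Y = 6771

Y = C + I = 321 + 0.59Y + 2455.11
Y − 0.59Y = 2776.11
0.41Y = 2776.11, so Y = 2776.11/0.41 = 6771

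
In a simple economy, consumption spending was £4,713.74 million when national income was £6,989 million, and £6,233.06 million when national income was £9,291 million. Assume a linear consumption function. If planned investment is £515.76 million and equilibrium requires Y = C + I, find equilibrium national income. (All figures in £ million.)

MPC = (6233.06 − 4713.74)/(9291 − 6989) = 1519.32/2302 = 0.66
a = 4713.74 − 0.66(6989) = 101
Equilibrium: Y = 101 + 0.66Y + 515.76
0.34Y = 616.76, so Y = 616.76/0.34 = 1814

Y = 1814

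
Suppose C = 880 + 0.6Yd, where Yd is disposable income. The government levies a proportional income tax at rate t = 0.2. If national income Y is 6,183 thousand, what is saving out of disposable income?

Yd = (1 − 0.2)(6183) = 0.8(6183) = 4946.4
C = 880 + 0.6(4946.4) = 880 + 2967.84 = 3847.84
S = Yd − C = 4946.4 − 3847.84 = 1098.56

S = 1098.56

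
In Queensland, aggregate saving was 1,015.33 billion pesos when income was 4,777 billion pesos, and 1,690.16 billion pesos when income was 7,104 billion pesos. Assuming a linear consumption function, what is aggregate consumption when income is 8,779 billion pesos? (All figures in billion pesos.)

MPS = ΔS/ΔY = (1690.16 − 1015.33)/(7104 − 4777) = 674.83/2327 = 0.29
MPC = 1 − MPS = 0.71
Autonomous saving = 1015.33 − 0.29(4777) = -370, so a = 370
C = 370 + 0.71(8779) = 370 + 6233.09 = 6603.09

C = 6603.09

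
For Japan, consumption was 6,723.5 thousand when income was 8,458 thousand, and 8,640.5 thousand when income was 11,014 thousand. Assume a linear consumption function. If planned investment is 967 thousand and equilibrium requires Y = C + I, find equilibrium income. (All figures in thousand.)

Y = 5388

MPC = (8640.5 − 6723.5)/(11014 − 8458) = 1917/2556 = 0.75
a = 6723.5 − 0.75(8458) = 380
Equilibrium: Y = 380 + 0.75Y + 967
0.25Y = 1347, so Y = 1347/0.25 = 5388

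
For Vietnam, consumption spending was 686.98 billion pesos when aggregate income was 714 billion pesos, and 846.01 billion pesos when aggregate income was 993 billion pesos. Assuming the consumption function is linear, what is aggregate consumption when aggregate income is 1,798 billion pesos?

C = 1304.86

MPC = (846.01 − 686.98)/(993 − 714) = 159.03/279 = 0.57
a = 686.98 − 0.57(714) = 686.98 − 406.98 = 280
C = 280 + 0.57(1798) = 280 + 1024.86 = 1304.86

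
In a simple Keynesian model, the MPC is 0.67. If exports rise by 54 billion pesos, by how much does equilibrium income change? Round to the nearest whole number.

ΔY ≈ 164

The multiplier is 1/(1 − MPC) = 1/0.33.
ΔY = 54/0.33 = 163.64 ≈ 164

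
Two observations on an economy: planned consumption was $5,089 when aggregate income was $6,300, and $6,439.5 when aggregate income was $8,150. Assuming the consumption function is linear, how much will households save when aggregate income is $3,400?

MPC = (6439.5 − 5089)/(8150 − 6300) = 1350.5/1850 = 0.73
a = 5089 − 0.73(6300) = 5089 − 4599 = 490
C = 490 + 0.73(3400) = 2972
S = 3400 − 2972 = 428

S = 428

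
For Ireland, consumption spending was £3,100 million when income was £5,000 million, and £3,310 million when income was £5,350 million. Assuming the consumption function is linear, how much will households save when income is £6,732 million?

S = 2592.8

MPC = (3310 − 3100)/(5350 − 5000) = 210/350 = 0.6
a = 3100 − 0.6(5000) = 3100 − 3000 = 100
C = 100 + 0.6(6732) = 4139.2
S = 6732 − 4139.2 = 2592.8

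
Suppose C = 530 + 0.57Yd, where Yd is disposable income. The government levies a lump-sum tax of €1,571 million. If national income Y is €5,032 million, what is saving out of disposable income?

S = 958.23

Yd = Y − T = 5032 − 1571 = 3461
C = 530 + 0.57(3461) = 530 + 1972.77 = 2502.77
S = Yd − C = 3461 − 2502.77 = 958.23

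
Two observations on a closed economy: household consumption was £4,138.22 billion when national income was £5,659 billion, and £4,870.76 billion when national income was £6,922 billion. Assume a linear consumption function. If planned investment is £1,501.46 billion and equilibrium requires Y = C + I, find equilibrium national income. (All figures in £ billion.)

Y = 5613

MPC = (4870.76 − 4138.22)/(6922 − 5659) = 732.54/1263 = 0.58
a = 4138.22 − 0.58(5659) = 856
Equilibrium: Y = 856 + 0.58Y + 1501.46
0.42Y = 2357.46, so Y = 2357.46/0.42 = 5613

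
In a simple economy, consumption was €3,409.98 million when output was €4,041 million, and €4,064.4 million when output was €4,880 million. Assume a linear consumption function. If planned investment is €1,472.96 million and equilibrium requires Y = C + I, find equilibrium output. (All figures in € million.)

Y = 7868

MPC = (4064.4 − 3409.98)/(4880 − 4041) = 654.42/839 = 0.78
a = 3409.98 − 0.78(4041) = 258
Equilibrium: Y = 258 + 0.78Y + 1472.96
0.22Y = 1730.96, so Y = 1730.96/0.22 = 7868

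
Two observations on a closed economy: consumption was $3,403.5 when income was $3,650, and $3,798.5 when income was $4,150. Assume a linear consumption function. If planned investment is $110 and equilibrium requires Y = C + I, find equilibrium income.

Y = 3000

MPC = (3798.5 − 3403.5)/(4150 − 3650) = 395/500 = 0.79
a = 3403.5 − 0.79(3650) = 520
Equilibrium: Y = 520 + 0.79Y + 110
0.21Y = 630, so Y = 630/0.21 = 3000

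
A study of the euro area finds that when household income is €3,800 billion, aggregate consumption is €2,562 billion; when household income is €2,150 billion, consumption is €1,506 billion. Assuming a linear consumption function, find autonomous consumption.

MPC = ΔC/ΔY = (2562 − 1506)/(3800 − 2150) = 1056/1650 = 0.64
a = C − MPC·Y = 1506 − 0.64(2150) = 1506 − 1376 = 130

a = 130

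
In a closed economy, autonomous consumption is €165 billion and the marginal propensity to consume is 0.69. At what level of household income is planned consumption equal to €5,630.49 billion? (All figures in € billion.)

Y = 7921

165 + 0.69Y = 5630.49
0.69Y = 5465.49, so Y = 5465.49/0.69 = 7921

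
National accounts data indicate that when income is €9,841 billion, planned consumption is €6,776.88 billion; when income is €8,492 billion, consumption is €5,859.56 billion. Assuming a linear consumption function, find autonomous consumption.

MPC = ΔC/ΔY = (6776.88 − 5859.56)/(9841 − 8492) = 917.32/1349 = 0.68
a = C − MPC·Y = 5859.56 − 0.68(8492) = 5859.56 − 5774.56 = 85

a = 85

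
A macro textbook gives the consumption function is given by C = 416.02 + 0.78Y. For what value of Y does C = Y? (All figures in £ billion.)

Y = 1891

At break-even, C = Y: 416.02 + 0.78Y = Y
0.22Y = 416.02, so Y = 416.02/0.22 = 1891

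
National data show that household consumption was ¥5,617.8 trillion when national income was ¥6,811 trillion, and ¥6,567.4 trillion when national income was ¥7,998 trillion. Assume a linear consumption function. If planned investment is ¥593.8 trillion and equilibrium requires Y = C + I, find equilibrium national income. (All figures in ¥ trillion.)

Y = 3814

MPC = (6567.4 − 5617.8)/(7998 − 6811) = 949.6/1187 = 0.8
a = 5617.8 − 0.8(6811) = 169
Equilibrium: Y = 169 + 0.8Y + 593.8
0.2Y = 762.8, so Y = 762.8/0.2 = 3814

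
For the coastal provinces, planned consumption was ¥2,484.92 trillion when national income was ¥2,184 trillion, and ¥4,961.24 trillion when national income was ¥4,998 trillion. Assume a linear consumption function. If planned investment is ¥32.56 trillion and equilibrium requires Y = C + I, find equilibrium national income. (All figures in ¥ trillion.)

MPC = (4961.24 − 2484.92)/(4998 − 2184) = 2476.32/2814 = 0.88
a = 2484.92 − 0.88(2184) = 563
Equilibrium: Y = 563 + 0.88Y + 32.56
0.12Y = 595.56, so Y = 595.56/0.12 = 4963

Y = 4963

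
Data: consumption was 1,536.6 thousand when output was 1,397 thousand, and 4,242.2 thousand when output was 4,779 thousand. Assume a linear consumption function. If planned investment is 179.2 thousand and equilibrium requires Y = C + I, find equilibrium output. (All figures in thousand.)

Y = 2991

MPC = (4242.2 − 1536.6)/(4779 − 1397) = 2705.6/3382 = 0.8
a = 1536.6 − 0.8(1397) = 419
Equilibrium: Y = 419 + 0.8Y + 179.2
0.2Y = 598.2, so Y = 598.2/0.2 = 2991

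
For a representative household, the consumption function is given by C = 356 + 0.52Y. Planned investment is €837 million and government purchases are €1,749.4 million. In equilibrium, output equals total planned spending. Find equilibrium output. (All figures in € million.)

Y = 6130

Y = C + I + G = 356 + 0.52Y + 837 + 1749.4
Y − 0.52Y = 2942.4
0.48Y = 2942.4, so Y = 2942.4/0.48 = 6130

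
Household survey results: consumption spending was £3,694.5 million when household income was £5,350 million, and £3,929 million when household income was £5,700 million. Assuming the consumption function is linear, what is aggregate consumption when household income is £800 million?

MPC = (3929 − 3694.5)/(5700 − 5350) = 234.5/350 = 0.67
a = 3694.5 − 0.67(5350) = 3694.5 − 3584.5 = 110
C = 110 + 0.67(800) = 110 + 536 = 646

C = 646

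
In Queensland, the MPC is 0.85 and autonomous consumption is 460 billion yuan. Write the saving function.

S = -460 + 0.15Y

S = Y − C = Y − (460 + 0.85Y) = -460 + (1 − 0.85)Y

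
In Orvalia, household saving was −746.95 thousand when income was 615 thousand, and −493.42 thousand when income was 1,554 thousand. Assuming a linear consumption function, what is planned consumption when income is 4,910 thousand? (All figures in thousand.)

C = 4497.3

MPS = ΔS/ΔY = (-493.42 − (-746.95))/(1554 − 615) = 253.53/939 = 0.27
MPC = 1 − MPS = 0.73
Autonomous saving = -746.95 − 0.27(615) = -913, so a = 913
C = 913 + 0.73(4910) = 913 + 3584.3 = 4497.3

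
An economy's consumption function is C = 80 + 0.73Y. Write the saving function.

S = Y − C = Y − (80 + 0.73Y) = -80 + (1 − 0.73)Y

S = -80 + 0.27Y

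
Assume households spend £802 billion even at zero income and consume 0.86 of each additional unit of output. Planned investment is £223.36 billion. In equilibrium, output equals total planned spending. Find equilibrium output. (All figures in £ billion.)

Y = 7324

Y = C + I = 802 + 0.86Y + 223.36
Y − 0.86Y = 1025.36
0.14Y = 1025.36, so Y = 1025.36/0.14 = 7324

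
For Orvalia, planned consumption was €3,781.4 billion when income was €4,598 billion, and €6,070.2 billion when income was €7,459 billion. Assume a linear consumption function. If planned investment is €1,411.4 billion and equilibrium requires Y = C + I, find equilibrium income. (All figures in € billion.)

MPC = (6070.2 − 3781.4)/(7459 − 4598) = 2288.8/2861 = 0.8
a = 3781.4 − 0.8(4598) = 103
Equilibrium: Y = 103 + 0.8Y + 1411.4
0.2Y = 1514.4, so Y = 1514.4/0.2 = 7572

Y = 7572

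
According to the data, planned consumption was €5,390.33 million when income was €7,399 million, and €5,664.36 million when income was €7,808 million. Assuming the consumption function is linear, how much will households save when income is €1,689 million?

S = 124.37

MPC = (5664.36 − 5390.33)/(7808 − 7399) = 274.03/409 = 0.67
a = 5390.33 − 0.67(7399) = 5390.33 − 4957.33 = 433
C = 433 + 0.67(1689) = 1564.63
S = 1689 − 1564.63 = 124.37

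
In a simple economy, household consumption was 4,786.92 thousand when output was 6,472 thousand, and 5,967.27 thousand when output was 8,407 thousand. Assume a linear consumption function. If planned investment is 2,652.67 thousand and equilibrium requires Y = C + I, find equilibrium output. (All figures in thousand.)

Y = 8953

MPC = (5967.27 − 4786.92)/(8407 − 6472) = 1180.35/1935 = 0.61
a = 4786.92 − 0.61(6472) = 839
Equilibrium: Y = 839 + 0.61Y + 2652.67
0.39Y = 3491.67, so Y = 3491.67/0.39 = 8953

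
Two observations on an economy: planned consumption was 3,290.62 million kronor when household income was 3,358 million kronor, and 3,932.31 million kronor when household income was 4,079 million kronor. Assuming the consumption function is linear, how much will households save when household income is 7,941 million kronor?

MPC = (3932.31 − 3290.62)/(4079 − 3358) = 641.69/721 = 0.89
a = 3290.62 − 0.89(3358) = 3290.62 − 2988.62 = 302
C = 302 + 0.89(7941) = 7369.49
S = 7941 − 7369.49 = 571.51

S = 571.51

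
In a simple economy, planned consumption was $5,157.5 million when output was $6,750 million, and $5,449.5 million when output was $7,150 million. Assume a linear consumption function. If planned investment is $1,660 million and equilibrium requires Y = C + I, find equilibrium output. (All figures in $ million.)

Y = 7000

MPC = (5449.5 − 5157.5)/(7150 − 6750) = 292/400 = 0.73
a = 5157.5 − 0.73(6750) = 230
Equilibrium: Y = 230 + 0.73Y + 1660
0.27Y = 1890, so Y = 1890/0.27 = 7000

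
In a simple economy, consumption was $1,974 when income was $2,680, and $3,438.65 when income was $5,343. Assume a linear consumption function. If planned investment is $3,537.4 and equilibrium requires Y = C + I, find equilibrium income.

MPC = (3438.65 − 1974)/(5343 − 2680) = 1464.65/2663 = 0.55
a = 1974 − 0.55(2680) = 500
Equilibrium: Y = 500 + 0.55Y + 3537.4
0.45Y = 4037.4, so Y = 4037.4/0.45 = 8972

Y = 8972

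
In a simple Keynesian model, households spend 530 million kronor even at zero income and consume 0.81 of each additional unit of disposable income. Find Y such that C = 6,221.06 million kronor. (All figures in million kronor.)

530 + 0.81Y = 6221.06
0.81Y = 5691.06, so Y = 5691.06/0.81 = 7026

Y = 7026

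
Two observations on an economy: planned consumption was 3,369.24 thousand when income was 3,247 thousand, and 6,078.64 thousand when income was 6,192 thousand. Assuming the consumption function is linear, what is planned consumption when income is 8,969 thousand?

C = 8633.48

MPC = (6078.64 − 3369.24)/(6192 − 3247) = 2709.4/2945 = 0.92
a = 3369.24 − 0.92(3247) = 3369.24 − 2987.24 = 382
C = 382 + 0.92(8969) = 382 + 8251.48 = 8633.48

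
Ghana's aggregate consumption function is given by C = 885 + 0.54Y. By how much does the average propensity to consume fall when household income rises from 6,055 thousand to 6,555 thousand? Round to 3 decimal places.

ΔAPC = 0.011

At Y = 6055: C = 885 + 0.54(6055) = 4154.7, APC = 4154.7/6055 = 0.6862
At Y = 6555: C = 4424.7, APC = 4424.7/6555 = 0.6750
Fall in APC = 0.6862 − 0.6750 = 0.0112 ≈ 0.011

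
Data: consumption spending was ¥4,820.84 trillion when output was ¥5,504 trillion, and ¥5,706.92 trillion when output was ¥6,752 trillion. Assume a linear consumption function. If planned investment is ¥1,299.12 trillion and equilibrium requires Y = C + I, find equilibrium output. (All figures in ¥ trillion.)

Y = 7628

MPC = (5706.92 − 4820.84)/(6752 − 5504) = 886.08/1248 = 0.71
a = 4820.84 − 0.71(5504) = 913
Equilibrium: Y = 913 + 0.71Y + 1299.12
0.29Y = 2212.12, so Y = 2212.12/0.29 = 7628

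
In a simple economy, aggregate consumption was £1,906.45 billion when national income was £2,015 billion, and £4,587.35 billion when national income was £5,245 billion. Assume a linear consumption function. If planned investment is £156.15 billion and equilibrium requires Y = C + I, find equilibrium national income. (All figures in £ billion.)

MPC = (4587.35 − 1906.45)/(5245 − 2015) = 2680.9/3230 = 0.83
a = 1906.45 − 0.83(2015) = 234
Equilibrium: Y = 234 + 0.83Y + 156.15
0.17Y = 390.15, so Y = 390.15/0.17 = 2295

Y = 2295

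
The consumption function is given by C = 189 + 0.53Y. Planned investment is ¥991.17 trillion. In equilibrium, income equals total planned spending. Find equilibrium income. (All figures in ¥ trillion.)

Y = C + I = 189 + 0.53Y + 991.17
Y − 0.53Y = 1180.17
0.47Y = 1180.17, so Y = 1180.17/0.47 = 2511

Y = 2511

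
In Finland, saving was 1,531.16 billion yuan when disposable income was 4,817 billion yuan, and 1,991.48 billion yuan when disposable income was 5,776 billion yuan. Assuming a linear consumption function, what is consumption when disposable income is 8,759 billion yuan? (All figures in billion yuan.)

MPS = ΔS/ΔY = (1991.48 − 1531.16)/(5776 − 4817) = 460.32/959 = 0.48
MPC = 1 − MPS = 0.52
Autonomous saving = 1531.16 − 0.48(4817) = -781, so a = 781
C = 781 + 0.52(8759) = 781 + 4554.68 = 5335.68

C = 5335.68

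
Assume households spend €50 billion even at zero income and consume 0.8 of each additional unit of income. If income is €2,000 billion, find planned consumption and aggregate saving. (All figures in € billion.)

C = 1650; S = 350

C = 50 + 0.8(2000) = 50 + 1600 = 1650
S = Y − C = 2000 − 1650 = 350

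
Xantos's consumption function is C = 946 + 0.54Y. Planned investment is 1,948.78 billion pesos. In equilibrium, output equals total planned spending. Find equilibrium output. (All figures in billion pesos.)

Y = 6293

Y = C + I = 946 + 0.54Y + 1948.78
Y − 0.54Y = 2894.78
0.46Y = 2894.78, so Y = 2894.78/0.46 = 6293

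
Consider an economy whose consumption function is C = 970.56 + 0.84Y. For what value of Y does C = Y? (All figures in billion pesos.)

Y = 6066

At break-even, C = Y: 970.56 + 0.84Y = Y
0.16Y = 970.56, so Y = 970.56/0.16 = 6066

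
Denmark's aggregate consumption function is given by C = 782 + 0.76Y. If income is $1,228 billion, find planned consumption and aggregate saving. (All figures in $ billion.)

C = 782 + 0.76(1228) = 782 + 933.28 = 1715.28
S = Y − C = 1228 − 1715.28 = -487.28

C = 1715.28; S = -487.28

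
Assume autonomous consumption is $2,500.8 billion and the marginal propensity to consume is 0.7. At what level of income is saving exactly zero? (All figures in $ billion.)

Y = 8336

At break-even, C = Y: 2500.8 + 0.7Y = Y
0.3Y = 2500.8, so Y = 2500.8/0.3 = 8336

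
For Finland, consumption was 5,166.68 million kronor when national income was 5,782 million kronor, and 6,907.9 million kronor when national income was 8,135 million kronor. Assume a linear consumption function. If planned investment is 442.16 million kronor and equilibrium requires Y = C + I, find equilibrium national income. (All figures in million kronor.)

MPC = (6907.9 − 5166.68)/(8135 − 5782) = 1741.22/2353 = 0.74
a = 5166.68 − 0.74(5782) = 888
Equilibrium: Y = 888 + 0.74Y + 442.16
0.26Y = 1330.16, so Y = 1330.16/0.26 = 5116

Y = 5116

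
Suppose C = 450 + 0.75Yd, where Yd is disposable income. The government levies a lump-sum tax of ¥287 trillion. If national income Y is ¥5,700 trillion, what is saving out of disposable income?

Yd = Y − T = 5700 − 287 = 5413
C = 450 + 0.75(5413) = 450 + 4059.75 = 4509.75
S = Yd − C = 5413 − 4509.75 = 903.25

S = 903.25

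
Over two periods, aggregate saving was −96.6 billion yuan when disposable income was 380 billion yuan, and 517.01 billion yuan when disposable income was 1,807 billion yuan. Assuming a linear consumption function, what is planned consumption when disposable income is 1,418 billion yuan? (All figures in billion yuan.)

MPS = ΔS/ΔY = (517.01 − (-96.6))/(1807 − 380) = 613.61/1427 = 0.43
MPC = 1 − MPS = 0.57
Autonomous saving = -96.6 − 0.43(380) = -260, so a = 260
C = 260 + 0.57(1418) = 260 + 808.26 = 1068.26

C = 1068.26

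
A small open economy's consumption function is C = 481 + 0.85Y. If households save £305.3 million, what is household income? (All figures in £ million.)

S = Y − C = -481 + 0.15Y
-481 + 0.15Y = 305.3, so 0.15Y = 786.3 and Y = 5242

Y = 5242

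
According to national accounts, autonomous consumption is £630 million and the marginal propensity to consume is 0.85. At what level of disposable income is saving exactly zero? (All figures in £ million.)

At break-even, C = Y: 630 + 0.85Y = Y
0.15Y = 630, so Y = 630/0.15 = 4200

Y = 4200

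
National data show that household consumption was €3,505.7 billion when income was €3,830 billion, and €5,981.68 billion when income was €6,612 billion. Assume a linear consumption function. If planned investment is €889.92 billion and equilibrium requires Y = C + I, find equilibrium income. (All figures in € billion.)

Y = 8972

MPC = (5981.68 − 3505.7)/(6612 − 3830) = 2475.98/2782 = 0.89
a = 3505.7 − 0.89(3830) = 97
Equilibrium: Y = 97 + 0.89Y + 889.92
0.11Y = 986.92, so Y = 986.92/0.11 = 8972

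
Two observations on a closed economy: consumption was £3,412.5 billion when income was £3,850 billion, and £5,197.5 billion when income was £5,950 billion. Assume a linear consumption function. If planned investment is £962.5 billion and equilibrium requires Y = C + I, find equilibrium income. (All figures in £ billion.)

Y = 7350

MPC = (5197.5 − 3412.5)/(5950 − 3850) = 1785/2100 = 0.85
a = 3412.5 − 0.85(3850) = 140
Equilibrium: Y = 140 + 0.85Y + 962.5
0.15Y = 1102.5, so Y = 1102.5/0.15 = 7350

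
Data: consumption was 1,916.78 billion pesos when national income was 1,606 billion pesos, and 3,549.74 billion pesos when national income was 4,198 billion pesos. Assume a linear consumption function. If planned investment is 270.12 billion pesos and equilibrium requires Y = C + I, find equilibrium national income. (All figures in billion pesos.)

Y = 3176

MPC = (3549.74 − 1916.78)/(4198 − 1606) = 1632.96/2592 = 0.63
a = 1916.78 − 0.63(1606) = 905
Equilibrium: Y = 905 + 0.63Y + 270.12
0.37Y = 1175.12, so Y = 1175.12/0.37 = 3176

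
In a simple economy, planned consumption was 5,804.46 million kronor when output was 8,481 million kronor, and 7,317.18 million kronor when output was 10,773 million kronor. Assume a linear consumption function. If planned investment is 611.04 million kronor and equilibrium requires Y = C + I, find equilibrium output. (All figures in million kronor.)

MPC = (7317.18 − 5804.46)/(10773 − 8481) = 1512.72/2292 = 0.66
a = 5804.46 − 0.66(8481) = 207
Equilibrium: Y = 207 + 0.66Y + 611.04
0.34Y = 818.04, so Y = 818.04/0.34 = 2406

Y = 2406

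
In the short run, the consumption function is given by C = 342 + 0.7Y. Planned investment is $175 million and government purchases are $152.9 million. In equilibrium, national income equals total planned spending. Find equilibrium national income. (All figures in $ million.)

Y = 2233

Y = C + I + G = 342 + 0.7Y + 175 + 152.9
Y − 0.7Y = 669.9
0.3Y = 669.9, so Y = 669.9/0.3 = 2233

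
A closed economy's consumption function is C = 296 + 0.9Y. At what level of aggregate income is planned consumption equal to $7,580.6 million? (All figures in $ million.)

Y = 8094

296 + 0.9Y = 7580.6
0.9Y = 7284.6, so Y = 7284.6/0.9 = 8094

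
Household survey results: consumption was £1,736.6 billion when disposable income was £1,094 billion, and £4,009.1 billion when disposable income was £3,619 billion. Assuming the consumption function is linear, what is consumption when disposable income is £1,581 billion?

C = 2174.9

MPC = (4009.1 − 1736.6)/(3619 − 1094) = 2272.5/2525 = 0.9
a = 1736.6 − 0.9(1094) = 1736.6 − 984.6 = 752
C = 752 + 0.9(1581) = 752 + 1422.9 = 2174.9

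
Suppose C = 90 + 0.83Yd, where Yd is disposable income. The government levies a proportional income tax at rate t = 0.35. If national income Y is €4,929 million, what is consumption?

Yd = (1 − 0.35)(4929) = 0.65(4929) = 3203.85
C = 90 + 0.83(3203.85) = 90 + 2659.1955 = 2749.1955

C = 2749.1955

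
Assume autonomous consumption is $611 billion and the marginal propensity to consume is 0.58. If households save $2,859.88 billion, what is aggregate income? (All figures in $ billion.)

S = Y − C = -611 + 0.42Y
-611 + 0.42Y = 2859.88, so 0.42Y = 3470.88 and Y = 8264

Y = 8264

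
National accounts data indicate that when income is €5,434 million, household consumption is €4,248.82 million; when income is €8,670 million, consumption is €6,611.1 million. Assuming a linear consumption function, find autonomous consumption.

MPC = ΔC/ΔY = (6611.1 − 4248.82)/(8670 − 5434) = 2362.28/3236 = 0.73
a = C − MPC·Y = 4248.82 − 0.73(5434) = 4248.82 − 3966.82 = 282

a = 282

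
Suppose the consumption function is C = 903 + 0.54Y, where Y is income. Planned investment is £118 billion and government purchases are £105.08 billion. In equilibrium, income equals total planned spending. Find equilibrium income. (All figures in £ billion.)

Y = C + I + G = 903 + 0.54Y + 118 + 105.08
Y − 0.54Y = 1126.08
0.46Y = 1126.08, so Y = 1126.08/0.46 = 2448

Y = 2448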